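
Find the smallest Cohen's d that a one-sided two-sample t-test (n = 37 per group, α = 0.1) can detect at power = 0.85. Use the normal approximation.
d ≈ 0.54

Minimum detectable effect (two-sample t-test, normal approximation):
d = (z_α + z_β) / √(n/2)
d = (1.282 + 1.036) / √(37/2)
d = 2.318 / 4.301
d ≈ 0.54

By Cohen's convention (0.2 small / 0.5 medium / 0.8 large): medium effect.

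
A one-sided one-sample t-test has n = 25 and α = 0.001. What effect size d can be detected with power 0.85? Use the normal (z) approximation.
d ≈ 0.83

Minimum detectable effect (one-sample t-test, normal approximation):
d = (z_α + z_β) / √n
d = (3.090 + 1.036) / √25
d = 4.127 / 5.000
d ≈ 0.83

By Cohen's convention (0.2 small / 0.5 medium / 0.8 large): large effect.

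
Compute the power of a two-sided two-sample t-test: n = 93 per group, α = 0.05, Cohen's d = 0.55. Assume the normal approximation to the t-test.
Power ≈ 0.96

Power calculation (two-sample t-test, normal approximation):
z_β = d · √(n/2) - z_{α/2}
z_β = 0.55 · √(93/2) - 1.960
z_β = 0.55 · 6.819 - 1.960
z_β = 1.791

Power = Φ(z_β) = Φ(1.791) ≈ 0.963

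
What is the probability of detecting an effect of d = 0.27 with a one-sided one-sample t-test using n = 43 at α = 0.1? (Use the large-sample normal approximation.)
Power ≈ 0.69

Power calculation (one-sample t-test, normal approximation):
z_β = d · √n - z_α
z_β = 0.27 · √43 - 1.282
z_β = 0.27 · 6.557 - 1.282
z_β = 0.489

Power = Φ(z_β) = Φ(0.489) ≈ 0.688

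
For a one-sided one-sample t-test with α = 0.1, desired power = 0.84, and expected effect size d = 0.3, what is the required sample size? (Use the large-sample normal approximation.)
n = 58

Sample size formula (one-sample t-test, normal approximation):
n = ((z_α + z_β) / d)²

z_α = 1.282 (for α = 0.1, one-sided)
z_β = 0.994 (for power = 0.84)
d = 0.3

n = ((1.282 + 0.994) / 0.3)²
n = (7.587)²
n ≈ 57.56
Round up to the next whole number: n = 58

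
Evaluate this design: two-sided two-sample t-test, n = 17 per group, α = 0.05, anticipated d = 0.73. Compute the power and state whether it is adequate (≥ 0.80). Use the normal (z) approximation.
Power ≈ 0.57; the study is underpowered (power < 0.80)

Power calculation (two-sample t-test, normal approximation):
z_β = d · √(n/2) - z_{α/2}
z_β = 0.73 · √(17/2) - 1.960
z_β = 0.73 · 2.915 - 1.960
z_β = 0.168

Power = Φ(z_β) = Φ(0.168) ≈ 0.567

Effect size d = 0.73 is medium by Cohen's convention (0.2/0.5/0.8).

Threshold: power ≥ 0.80 is conventionally adequate.
Power ≈ 0.57 → the study is underpowered (power < 0.80).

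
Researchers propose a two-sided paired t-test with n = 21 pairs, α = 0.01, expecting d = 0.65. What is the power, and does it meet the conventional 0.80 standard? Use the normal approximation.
Power ≈ 0.66; the study is underpowered (power < 0.80)

Power calculation (paired t-test, normal approximation):
z_β = d · √n - z_{α/2}
z_β = 0.65 · √21 - 2.576
z_β = 0.65 · 4.583 - 2.576
z_β = 0.403

Power = Φ(z_β) = Φ(0.403) ≈ 0.656

Effect size d = 0.65 is medium by Cohen's convention (0.2/0.5/0.8).

Threshold: power ≥ 0.80 is conventionally adequate.
Power ≈ 0.66 → the study is underpowered (power < 0.80).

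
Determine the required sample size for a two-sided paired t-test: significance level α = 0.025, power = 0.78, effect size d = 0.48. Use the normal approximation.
n = 40 pairs

Sample size formula (paired t-test, normal approximation):
n = ((z_{α/2} + z_β) / d)²

z_{α/2} = 2.241 (for α = 0.025, two-sided)
z_β = 0.772 (for power = 0.78)
d = 0.48

n = ((2.241 + 0.772) / 0.48)²
n = (6.277)²
n ≈ 39.40
Round up to the next whole number: n = 40 pairs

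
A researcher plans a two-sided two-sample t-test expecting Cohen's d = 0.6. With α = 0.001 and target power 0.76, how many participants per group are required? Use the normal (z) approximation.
n = 89 per group

Sample size formula (two-sample t-test, normal approximation):
n = 2 · ((z_{α/2} + z_β) / d)²

z_{α/2} = 3.291 (for α = 0.001, two-sided)
z_β = 0.706 (for power = 0.76)
d = 0.6

n = 2 · ((3.291 + 0.706) / 0.6)²
n = 2 · (6.662)²
n ≈ 88.76
Round up to the next whole number: n = 89 per group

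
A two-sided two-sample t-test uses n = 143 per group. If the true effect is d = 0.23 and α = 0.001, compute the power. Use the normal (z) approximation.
Power ≈ 0.09

Power calculation (two-sample t-test, normal approximation):
z_β = d · √(n/2) - z_{α/2}
z_β = 0.23 · √(143/2) - 3.291
z_β = 0.23 · 8.456 - 3.291
z_β = -1.346

Power = Φ(z_β) = Φ(-1.346) ≈ 0.089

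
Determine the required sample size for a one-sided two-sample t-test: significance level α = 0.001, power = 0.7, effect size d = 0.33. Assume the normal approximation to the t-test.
n = 240 per group

Sample size formula (two-sample t-test, normal approximation):
n = 2 · ((z_α + z_β) / d)²

z_α = 3.090 (for α = 0.001, one-sided)
z_β = 0.524 (for power = 0.7)
d = 0.33

n = 2 · ((3.090 + 0.524) / 0.33)²
n = 2 · (10.952)²
n ≈ 239.89
Round up to the next whole number: n = 240 per group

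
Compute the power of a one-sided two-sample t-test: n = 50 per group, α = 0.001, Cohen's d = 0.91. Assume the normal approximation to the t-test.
Power ≈ 0.93

Power calculation (two-sample t-test, normal approximation):
z_β = d · √(n/2) - z_α
z_β = 0.91 · √(50/2) - 3.090
z_β = 0.91 · 5.000 - 3.090
z_β = 1.460

Power = Φ(z_β) = Φ(1.460) ≈ 0.928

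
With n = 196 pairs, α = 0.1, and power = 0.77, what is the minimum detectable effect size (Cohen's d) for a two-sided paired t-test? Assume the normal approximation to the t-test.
d ≈ 0.17

Minimum detectable effect (paired t-test, normal approximation):
d = (z_{α/2} + z_β) / √n
d = (1.645 + 0.739) / √196
d = 2.384 / 14.000
d ≈ 0.17

By Cohen's convention (0.2 small / 0.5 medium / 0.8 large): very small effect.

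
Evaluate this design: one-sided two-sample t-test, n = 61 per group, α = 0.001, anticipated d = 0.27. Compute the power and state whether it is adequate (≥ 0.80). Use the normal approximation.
Power ≈ 0.05; the study is underpowered (power < 0.80)

Power calculation (two-sample t-test, normal approximation):
z_β = d · √(n/2) - z_α
z_β = 0.27 · √(61/2) - 3.090
z_β = 0.27 · 5.523 - 3.090
z_β = -1.599

Power = Φ(z_β) = Φ(-1.599) ≈ 0.055

Effect size d = 0.27 is small by Cohen's convention (0.2/0.5/0.8).

Threshold: power ≥ 0.80 is conventionally adequate.
Power ≈ 0.05 → the study is underpowered (power < 0.80).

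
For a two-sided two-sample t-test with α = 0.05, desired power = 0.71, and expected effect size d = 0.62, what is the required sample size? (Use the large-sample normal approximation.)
n = 33 per group

Sample size formula (two-sample t-test, normal approximation):
n = 2 · ((z_{α/2} + z_β) / d)²

z_{α/2} = 1.960 (for α = 0.05, two-sided)
z_β = 0.553 (for power = 0.71)
d = 0.62

n = 2 · ((1.960 + 0.553) / 0.62)²
n = 2 · (4.053)²
n ≈ 32.85
Round up to the next whole number: n = 33 per group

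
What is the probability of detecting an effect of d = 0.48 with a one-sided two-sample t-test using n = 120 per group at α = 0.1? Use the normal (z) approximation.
Power ≈ 0.99

Power calculation (two-sample t-test, normal approximation):
z_β = d · √(n/2) - z_α
z_β = 0.48 · √(120/2) - 1.282
z_β = 0.48 · 7.746 - 1.282
z_β = 2.437

Power = Φ(z_β) = Φ(2.437) ≈ 0.993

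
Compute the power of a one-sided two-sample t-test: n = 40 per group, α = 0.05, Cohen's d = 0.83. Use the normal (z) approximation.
Power ≈ 0.98

Power calculation (two-sample t-test, normal approximation):
z_β = d · √(n/2) - z_α
z_β = 0.83 · √(40/2) - 1.645
z_β = 0.83 · 4.472 - 1.645
z_β = 2.067

Power = Φ(z_β) = Φ(2.067) ≈ 0.981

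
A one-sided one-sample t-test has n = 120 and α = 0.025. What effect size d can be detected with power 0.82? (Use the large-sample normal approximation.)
d ≈ 0.26

Minimum detectable effect (one-sample t-test, normal approximation):
d = (z_α + z_β) / √n
d = (1.960 + 0.915) / √120
d = 2.875 / 10.954
d ≈ 0.26

By Cohen's convention (0.2 small / 0.5 medium / 0.8 large): small effect.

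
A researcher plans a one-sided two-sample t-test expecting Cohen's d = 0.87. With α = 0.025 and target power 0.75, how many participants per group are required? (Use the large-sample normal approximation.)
n = 19 per group

Sample size formula (two-sample t-test, normal approximation):
n = 2 · ((z_α + z_β) / d)²

z_α = 1.960 (for α = 0.025, one-sided)
z_β = 0.674 (for power = 0.75)
d = 0.87

n = 2 · ((1.960 + 0.674) / 0.87)²
n = 2 · (3.028)²
n ≈ 18.34
Round up to the next whole number: n = 19 per group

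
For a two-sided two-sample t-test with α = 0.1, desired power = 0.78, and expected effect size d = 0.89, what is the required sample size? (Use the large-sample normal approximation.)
n = 15 per group

Sample size formula (two-sample t-test, normal approximation):
n = 2 · ((z_{α/2} + z_β) / d)²

z_{α/2} = 1.645 (for α = 0.1, two-sided)
z_β = 0.772 (for power = 0.78)
d = 0.89

n = 2 · ((1.645 + 0.772) / 0.89)²
n = 2 · (2.716)²
n ≈ 14.75
Round up to the next whole number: n = 15 per group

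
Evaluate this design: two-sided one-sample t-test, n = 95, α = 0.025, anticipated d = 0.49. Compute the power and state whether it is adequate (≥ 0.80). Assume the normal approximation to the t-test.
Power ≈ 0.99; the study is adequately powered (power ≥ 0.80)

Power calculation (one-sample t-test, normal approximation):
z_β = d · √n - z_{α/2}
z_β = 0.49 · √95 - 2.241
z_β = 0.49 · 9.747 - 2.241
z_β = 2.535

Power = Φ(z_β) = Φ(2.535) ≈ 0.994

Effect size d = 0.49 is small by Cohen's convention (0.2/0.5/0.8).

Threshold: power ≥ 0.80 is conventionally adequate.
Power ≈ 0.99 → the study is adequately powered (power ≥ 0.80).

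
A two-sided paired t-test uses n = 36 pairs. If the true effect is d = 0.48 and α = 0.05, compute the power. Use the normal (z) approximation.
Power ≈ 0.82

Power calculation (paired t-test, normal approximation):
z_β = d · √n - z_{α/2}
z_β = 0.48 · √36 - 1.960
z_β = 0.48 · 6.000 - 1.960
z_β = 0.920

Power = Φ(z_β) = Φ(0.920) ≈ 0.821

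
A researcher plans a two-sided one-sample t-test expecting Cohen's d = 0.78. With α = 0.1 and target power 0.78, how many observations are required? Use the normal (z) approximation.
n = 10

Sample size formula (one-sample t-test, normal approximation):
n = ((z_{α/2} + z_β) / d)²

z_{α/2} = 1.645 (for α = 0.1, two-sided)
z_β = 0.772 (for power = 0.78)
d = 0.78

n = ((1.645 + 0.772) / 0.78)²
n = (3.099)²
n ≈ 9.60
Round up to the next whole number: n = 10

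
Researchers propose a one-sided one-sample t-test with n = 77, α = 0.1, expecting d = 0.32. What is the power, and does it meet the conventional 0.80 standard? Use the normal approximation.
Power ≈ 0.94; the study is adequately powered (power ≥ 0.80)

Power calculation (one-sample t-test, normal approximation):
z_β = d · √n - z_α
z_β = 0.32 · √77 - 1.282
z_β = 0.32 · 8.775 - 1.282
z_β = 1.526

Power = Φ(z_β) = Φ(1.526) ≈ 0.937

Effect size d = 0.32 is small by Cohen's convention (0.2/0.5/0.8).

Threshold: power ≥ 0.80 is conventionally adequate.
Power ≈ 0.94 → the study is adequately powered (power ≥ 0.80).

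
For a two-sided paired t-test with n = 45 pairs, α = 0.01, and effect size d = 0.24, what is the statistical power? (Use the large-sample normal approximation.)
Power ≈ 0.17

Power calculation (paired t-test, normal approximation):
z_β = d · √n - z_{α/2}
z_β = 0.24 · √45 - 2.576
z_β = 0.24 · 6.708 - 2.576
z_β = -0.966

Power = Φ(z_β) = Φ(-0.966) ≈ 0.167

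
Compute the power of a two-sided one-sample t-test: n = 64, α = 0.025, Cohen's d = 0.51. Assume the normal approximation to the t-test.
Power ≈ 0.97

Power calculation (one-sample t-test, normal approximation):
z_β = d · √n - z_{α/2}
z_β = 0.51 · √64 - 2.241
z_β = 0.51 · 8.000 - 2.241
z_β = 1.839

Power = Φ(z_β) = Φ(1.839) ≈ 0.967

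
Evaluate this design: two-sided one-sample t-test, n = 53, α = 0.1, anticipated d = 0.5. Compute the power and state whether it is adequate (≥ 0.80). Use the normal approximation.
Power ≈ 0.98; the study is adequately powered (power ≥ 0.80)

Power calculation (one-sample t-test, normal approximation):
z_β = d · √n - z_{α/2}
z_β = 0.5 · √53 - 1.645
z_β = 0.5 · 7.280 - 1.645
z_β = 1.995

Power = Φ(z_β) = Φ(1.995) ≈ 0.977

Effect size d = 0.5 is medium by Cohen's convention (0.2/0.5/0.8).

Threshold: power ≥ 0.80 is conventionally adequate.
Power ≈ 0.98 → the study is adequately powered (power ≥ 0.80).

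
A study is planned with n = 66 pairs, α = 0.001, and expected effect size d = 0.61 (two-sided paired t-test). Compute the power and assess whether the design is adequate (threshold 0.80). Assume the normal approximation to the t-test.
Power ≈ 0.95; the study is adequately powered (power ≥ 0.80)

Power calculation (paired t-test, normal approximation):
z_β = d · √n - z_{α/2}
z_β = 0.61 · √66 - 3.291
z_β = 0.61 · 8.124 - 3.291
z_β = 1.665

Power = Φ(z_β) = Φ(1.665) ≈ 0.952

Effect size d = 0.61 is medium by Cohen's convention (0.2/0.5/0.8).

Threshold: power ≥ 0.80 is conventionally adequate.
Power ≈ 0.95 → the study is adequately powered (power ≥ 0.80).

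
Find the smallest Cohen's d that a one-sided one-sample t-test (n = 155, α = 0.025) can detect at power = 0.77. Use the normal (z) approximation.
d ≈ 0.22

Minimum detectable effect (one-sample t-test, normal approximation):
d = (z_α + z_β) / √n
d = (1.960 + 0.739) / √155
d = 2.699 / 12.450
d ≈ 0.22

By Cohen's convention (0.2 small / 0.5 medium / 0.8 large): small effect.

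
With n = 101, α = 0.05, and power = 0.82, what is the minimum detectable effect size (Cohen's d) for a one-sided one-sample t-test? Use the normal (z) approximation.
d ≈ 0.25

Minimum detectable effect (one-sample t-test, normal approximation):
d = (z_α + z_β) / √n
d = (1.645 + 0.915) / √101
d = 2.560 / 10.050
d ≈ 0.25

By Cohen's convention (0.2 small / 0.5 medium / 0.8 large): small effect.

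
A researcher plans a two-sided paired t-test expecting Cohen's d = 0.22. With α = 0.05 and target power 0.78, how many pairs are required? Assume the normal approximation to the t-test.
n = 155 pairs

Sample size formula (paired t-test, normal approximation):
n = ((z_{α/2} + z_β) / d)²

z_{α/2} = 1.960 (for α = 0.05, two-sided)
z_β = 0.772 (for power = 0.78)
d = 0.22

n = ((1.960 + 0.772) / 0.22)²
n = (12.418)²
n ≈ 154.21
Round up to the next whole number: n = 155 pairs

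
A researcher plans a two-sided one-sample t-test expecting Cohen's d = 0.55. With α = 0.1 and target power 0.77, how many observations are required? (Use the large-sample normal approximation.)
n = 19

Sample size formula (one-sample t-test, normal approximation):
n = ((z_{α/2} + z_β) / d)²

z_{α/2} = 1.645 (for α = 0.1, two-sided)
z_β = 0.739 (for power = 0.77)
d = 0.55

n = ((1.645 + 0.739) / 0.55)²
n = (4.335)²
n ≈ 18.79
Round up to the next whole number: n = 19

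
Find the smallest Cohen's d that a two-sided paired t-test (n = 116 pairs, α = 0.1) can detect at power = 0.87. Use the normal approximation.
d ≈ 0.26

Minimum detectable effect (paired t-test, normal approximation):
d = (z_{α/2} + z_β) / √n
d = (1.645 + 1.126) / √116
d = 2.771 / 10.770
d ≈ 0.26

By Cohen's convention (0.2 small / 0.5 medium / 0.8 large): small effect.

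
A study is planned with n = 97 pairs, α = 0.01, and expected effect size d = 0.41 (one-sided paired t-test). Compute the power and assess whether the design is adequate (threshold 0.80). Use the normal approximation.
Power ≈ 0.96; the study is adequately powered (power ≥ 0.80)

Power calculation (paired t-test, normal approximation):
z_β = d · √n - z_α
z_β = 0.41 · √97 - 2.326
z_β = 0.41 · 9.849 - 2.326
z_β = 1.712

Power = Φ(z_β) = Φ(1.712) ≈ 0.957

Effect size d = 0.41 is small by Cohen's convention (0.2/0.5/0.8).

Threshold: power ≥ 0.80 is conventionally adequate.
Power ≈ 0.96 → the study is adequately powered (power ≥ 0.80).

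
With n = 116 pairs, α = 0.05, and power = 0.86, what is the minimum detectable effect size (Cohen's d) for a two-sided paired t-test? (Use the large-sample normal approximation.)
d ≈ 0.28

Minimum detectable effect (paired t-test, normal approximation):
d = (z_{α/2} + z_β) / √n
d = (1.960 + 1.080) / √116
d = 3.040 / 10.770
d ≈ 0.28

By Cohen's convention (0.2 small / 0.5 medium / 0.8 large): small effect.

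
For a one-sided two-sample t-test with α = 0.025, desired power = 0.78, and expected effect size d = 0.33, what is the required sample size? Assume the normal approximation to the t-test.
n = 138 per group

Sample size formula (two-sample t-test, normal approximation):
n = 2 · ((z_α + z_β) / d)²

z_α = 1.960 (for α = 0.025, one-sided)
z_β = 0.772 (for power = 0.78)
d = 0.33

n = 2 · ((1.960 + 0.772) / 0.33)²
n = 2 · (8.279)²
n ≈ 137.08
Round up to the next whole number: n = 138 per group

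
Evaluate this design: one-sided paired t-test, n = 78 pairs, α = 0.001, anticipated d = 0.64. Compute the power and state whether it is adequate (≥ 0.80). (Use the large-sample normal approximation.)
Power ≈ 0.99; the study is adequately powered (power ≥ 0.80)

Power calculation (paired t-test, normal approximation):
z_β = d · √n - z_α
z_β = 0.64 · √78 - 3.090
z_β = 0.64 · 8.832 - 3.090
z_β = 2.562

Power = Φ(z_β) = Φ(2.562) ≈ 0.995

Effect size d = 0.64 is medium by Cohen's convention (0.2/0.5/0.8).

Threshold: power ≥ 0.80 is conventionally adequate.
Power ≈ 0.99 → the study is adequately powered (power ≥ 0.80).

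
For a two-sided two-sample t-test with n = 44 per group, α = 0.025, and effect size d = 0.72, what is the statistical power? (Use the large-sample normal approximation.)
Power ≈ 0.87

Power calculation (two-sample t-test, normal approximation):
z_β = d · √(n/2) - z_{α/2}
z_β = 0.72 · √(44/2) - 2.241
z_β = 0.72 · 4.690 - 2.241
z_β = 1.136

Power = Φ(z_β) = Φ(1.136) ≈ 0.872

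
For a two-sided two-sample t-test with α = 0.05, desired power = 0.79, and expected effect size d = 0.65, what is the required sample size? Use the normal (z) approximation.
n = 37 per group

Sample size formula (two-sample t-test, normal approximation):
n = 2 · ((z_{α/2} + z_β) / d)²

z_{α/2} = 1.960 (for α = 0.05, two-sided)
z_β = 0.806 (for power = 0.79)
d = 0.65

n = 2 · ((1.960 + 0.806) / 0.65)²
n = 2 · (4.255)²
n ≈ 36.21
Round up to the next whole number: n = 37 per group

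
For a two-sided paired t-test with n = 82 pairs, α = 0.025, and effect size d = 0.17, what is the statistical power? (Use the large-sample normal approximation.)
Power ≈ 0.24

Power calculation (paired t-test, normal approximation):
z_β = d · √n - z_{α/2}
z_β = 0.17 · √82 - 2.241
z_β = 0.17 · 9.055 - 2.241
z_β = -0.702

Power = Φ(z_β) = Φ(-0.702) ≈ 0.241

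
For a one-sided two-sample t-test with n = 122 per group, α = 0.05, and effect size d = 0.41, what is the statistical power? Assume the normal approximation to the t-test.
Power ≈ 0.94

Power calculation (two-sample t-test, normal approximation):
z_β = d · √(n/2) - z_α
z_β = 0.41 · √(122/2) - 1.645
z_β = 0.41 · 7.810 - 1.645
z_β = 1.557

Power = Φ(z_β) = Φ(1.557) ≈ 0.940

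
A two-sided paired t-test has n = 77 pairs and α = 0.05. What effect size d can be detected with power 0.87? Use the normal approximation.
d ≈ 0.35

Minimum detectable effect (paired t-test, normal approximation):
d = (z_{α/2} + z_β) / √n
d = (1.960 + 1.126) / √77
d = 3.086 / 8.775
d ≈ 0.35

By Cohen's convention (0.2 small / 0.5 medium / 0.8 large): small effect.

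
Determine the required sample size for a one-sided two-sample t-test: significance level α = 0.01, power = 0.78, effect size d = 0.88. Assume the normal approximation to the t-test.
n = 25 per group

Sample size formula (two-sample t-test, normal approximation):
n = 2 · ((z_α + z_β) / d)²

z_α = 2.326 (for α = 0.01, one-sided)
z_β = 0.772 (for power = 0.78)
d = 0.88

n = 2 · ((2.326 + 0.772) / 0.88)²
n = 2 · (3.520)²
n ≈ 24.78
Round up to the next whole number: n = 25 per group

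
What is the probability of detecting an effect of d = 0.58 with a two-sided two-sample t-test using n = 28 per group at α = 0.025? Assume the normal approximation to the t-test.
Power ≈ 0.47

Power calculation (two-sample t-test, normal approximation):
z_β = d · √(n/2) - z_{α/2}
z_β = 0.58 · √(28/2) - 2.241
z_β = 0.58 · 3.742 - 2.241
z_β = -0.071

Power = Φ(z_β) = Φ(-0.071) ≈ 0.472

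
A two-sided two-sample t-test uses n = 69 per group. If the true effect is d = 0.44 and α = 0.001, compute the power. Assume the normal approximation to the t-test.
Power ≈ 0.24

Power calculation (two-sample t-test, normal approximation):
z_β = d · √(n/2) - z_{α/2}
z_β = 0.44 · √(69/2) - 3.291
z_β = 0.44 · 5.874 - 3.291
z_β = -0.706

Power = Φ(z_β) = Φ(-0.706) ≈ 0.240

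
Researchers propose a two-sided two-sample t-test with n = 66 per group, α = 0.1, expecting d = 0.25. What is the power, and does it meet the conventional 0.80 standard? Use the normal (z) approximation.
Power ≈ 0.42; the study is underpowered (power < 0.80)

Power calculation (two-sample t-test, normal approximation):
z_β = d · √(n/2) - z_{α/2}
z_β = 0.25 · √(66/2) - 1.645
z_β = 0.25 · 5.745 - 1.645
z_β = -0.209

Power = Φ(z_β) = Φ(-0.209) ≈ 0.417

Effect size d = 0.25 is small by Cohen's convention (0.2/0.5/0.8).

Threshold: power ≥ 0.80 is conventionally adequate.
Power ≈ 0.42 → the study is underpowered (power < 0.80).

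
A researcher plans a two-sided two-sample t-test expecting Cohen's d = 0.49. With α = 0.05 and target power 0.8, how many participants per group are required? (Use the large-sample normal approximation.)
n = 66 per group

Sample size formula (two-sample t-test, normal approximation):
n = 2 · ((z_{α/2} + z_β) / d)²

z_{α/2} = 1.960 (for α = 0.05, two-sided)
z_β = 0.842 (for power = 0.8)
d = 0.49

n = 2 · ((1.960 + 0.842) / 0.49)²
n = 2 · (5.718)²
n ≈ 65.39
Round up to the next whole number: n = 66 per group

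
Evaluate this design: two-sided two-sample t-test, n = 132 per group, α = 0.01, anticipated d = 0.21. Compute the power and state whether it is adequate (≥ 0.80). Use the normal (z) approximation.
Power ≈ 0.19; the study is underpowered (power < 0.80)

Power calculation (two-sample t-test, normal approximation):
z_β = d · √(n/2) - z_{α/2}
z_β = 0.21 · √(132/2) - 2.576
z_β = 0.21 · 8.124 - 2.576
z_β = -0.870

Power = Φ(z_β) = Φ(-0.870) ≈ 0.192

Effect size d = 0.21 is small by Cohen's convention (0.2/0.5/0.8).

Threshold: power ≥ 0.80 is conventionally adequate.
Power ≈ 0.19 → the study is underpowered (power < 0.80).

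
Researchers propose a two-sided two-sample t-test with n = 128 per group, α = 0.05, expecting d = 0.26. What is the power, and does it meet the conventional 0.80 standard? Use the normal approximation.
Power ≈ 0.55; the study is underpowered (power < 0.80)

Power calculation (two-sample t-test, normal approximation):
z_β = d · √(n/2) - z_{α/2}
z_β = 0.26 · √(128/2) - 1.960
z_β = 0.26 · 8.000 - 1.960
z_β = 0.120

Power = Φ(z_β) = Φ(0.120) ≈ 0.548

Effect size d = 0.26 is small by Cohen's convention (0.2/0.5/0.8).

Threshold: power ≥ 0.80 is conventionally adequate.
Power ≈ 0.55 → the study is underpowered (power < 0.80).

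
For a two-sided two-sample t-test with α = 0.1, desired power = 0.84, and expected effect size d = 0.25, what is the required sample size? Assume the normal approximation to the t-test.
n = 223 per group

Sample size formula (two-sample t-test, normal approximation):
n = 2 · ((z_{α/2} + z_β) / d)²

z_{α/2} = 1.645 (for α = 0.1, two-sided)
z_β = 0.994 (for power = 0.84)
d = 0.25

n = 2 · ((1.645 + 0.994) / 0.25)²
n = 2 · (10.556)²
n ≈ 222.86
Round up to the next whole number: n = 223 per group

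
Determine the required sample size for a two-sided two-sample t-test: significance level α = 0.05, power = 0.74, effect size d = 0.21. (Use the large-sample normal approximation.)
n = 308 per group

Sample size formula (two-sample t-test, normal approximation):
n = 2 · ((z_{α/2} + z_β) / d)²

z_{α/2} = 1.960 (for α = 0.05, two-sided)
z_β = 0.643 (for power = 0.74)
d = 0.21

n = 2 · ((1.960 + 0.643) / 0.21)²
n = 2 · (12.395)²
n ≈ 307.27
Round up to the next whole number: n = 308 per group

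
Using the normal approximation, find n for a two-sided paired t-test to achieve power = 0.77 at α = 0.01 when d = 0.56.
n = 36 pairs

Sample size formula (paired t-test, normal approximation):
n = ((z_{α/2} + z_β) / d)²

z_{α/2} = 2.576 (for α = 0.01, two-sided)
z_β = 0.739 (for power = 0.77)
d = 0.56

n = ((2.576 + 0.739) / 0.56)²
n = (5.920)²
n ≈ 35.05
Round up to the next whole number: n = 36 pairs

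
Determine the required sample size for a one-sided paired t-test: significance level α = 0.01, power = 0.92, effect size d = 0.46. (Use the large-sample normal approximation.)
n = 66 pairs

Sample size formula (paired t-test, normal approximation):
n = ((z_α + z_β) / d)²

z_α = 2.326 (for α = 0.01, one-sided)
z_β = 1.405 (for power = 0.92)
d = 0.46

n = ((2.326 + 1.405) / 0.46)²
n = (8.111)²
n ≈ 65.79
Round up to the next whole number: n = 66 pairs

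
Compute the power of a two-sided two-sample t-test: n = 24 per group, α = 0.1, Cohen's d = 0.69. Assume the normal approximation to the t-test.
Power ≈ 0.77

Power calculation (two-sample t-test, normal approximation):
z_β = d · √(n/2) - z_{α/2}
z_β = 0.69 · √(24/2) - 1.645
z_β = 0.69 · 3.464 - 1.645
z_β = 0.745

Power = Φ(z_β) = Φ(0.745) ≈ 0.772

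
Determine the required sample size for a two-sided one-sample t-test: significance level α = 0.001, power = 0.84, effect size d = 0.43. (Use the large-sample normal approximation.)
n = 100

Sample size formula (one-sample t-test, normal approximation):
n = ((z_{α/2} + z_β) / d)²

z_{α/2} = 3.291 (for α = 0.001, two-sided)
z_β = 0.994 (for power = 0.84)
d = 0.43

n = ((3.291 + 0.994) / 0.43)²
n = (9.965)²
n ≈ 99.30
Round up to the next whole number: n = 100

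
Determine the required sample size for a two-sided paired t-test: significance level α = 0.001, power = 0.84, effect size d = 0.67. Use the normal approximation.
n = 41 pairs

Sample size formula (paired t-test, normal approximation):
n = ((z_{α/2} + z_β) / d)²

z_{α/2} = 3.291 (for α = 0.001, two-sided)
z_β = 0.994 (for power = 0.84)
d = 0.67

n = ((3.291 + 0.994) / 0.67)²
n = (6.396)²
n ≈ 40.91
Round up to the next whole number: n = 41 pairs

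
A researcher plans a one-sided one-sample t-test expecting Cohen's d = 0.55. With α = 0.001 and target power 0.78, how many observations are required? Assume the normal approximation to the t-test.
n = 50

Sample size formula (one-sample t-test, normal approximation):
n = ((z_α + z_β) / d)²

z_α = 3.090 (for α = 0.001, one-sided)
z_β = 0.772 (for power = 0.78)
d = 0.55

n = ((3.090 + 0.772) / 0.55)²
n = (7.022)²
n ≈ 49.31
Round up to the next whole number: n = 50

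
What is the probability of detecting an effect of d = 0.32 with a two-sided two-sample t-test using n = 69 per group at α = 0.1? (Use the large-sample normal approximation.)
Power ≈ 0.59

Power calculation (two-sample t-test, normal approximation):
z_β = d · √(n/2) - z_{α/2}
z_β = 0.32 · √(69/2) - 1.645
z_β = 0.32 · 5.874 - 1.645
z_β = 0.235

Power = Φ(z_β) = Φ(0.235) ≈ 0.593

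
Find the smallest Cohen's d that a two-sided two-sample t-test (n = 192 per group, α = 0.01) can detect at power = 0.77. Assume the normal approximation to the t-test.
d ≈ 0.34

Minimum detectable effect (two-sample t-test, normal approximation):
d = (z_{α/2} + z_β) / √(n/2)
d = (2.576 + 0.739) / √(192/2)
d = 3.315 / 9.798
d ≈ 0.34

By Cohen's convention (0.2 small / 0.5 medium / 0.8 large): small effect.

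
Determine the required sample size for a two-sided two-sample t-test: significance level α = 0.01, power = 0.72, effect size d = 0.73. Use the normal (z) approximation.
n = 38 per group

Sample size formula (two-sample t-test, normal approximation):
n = 2 · ((z_{α/2} + z_β) / d)²

z_{α/2} = 2.576 (for α = 0.01, two-sided)
z_β = 0.583 (for power = 0.72)
d = 0.73

n = 2 · ((2.576 + 0.583) / 0.73)²
n = 2 · (4.327)²
n ≈ 37.45
Round up to the next whole number: n = 38 per group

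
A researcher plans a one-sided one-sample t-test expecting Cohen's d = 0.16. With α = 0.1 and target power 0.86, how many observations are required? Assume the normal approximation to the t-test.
n = 218

Sample size formula (one-sample t-test, normal approximation):
n = ((z_α + z_β) / d)²

z_α = 1.282 (for α = 0.1, one-sided)
z_β = 1.080 (for power = 0.86)
d = 0.16

n = ((1.282 + 1.080) / 0.16)²
n = (14.763)²
n ≈ 217.95
Round up to the next whole number: n = 218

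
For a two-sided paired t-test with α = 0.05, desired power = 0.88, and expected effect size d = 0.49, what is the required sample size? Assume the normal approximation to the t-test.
n = 41 pairs

Sample size formula (paired t-test, normal approximation):
n = ((z_{α/2} + z_β) / d)²

z_{α/2} = 1.960 (for α = 0.05, two-sided)
z_β = 1.175 (for power = 0.88)
d = 0.49

n = ((1.960 + 1.175) / 0.49)²
n = (6.398)²
n ≈ 40.93
Round up to the next whole number: n = 41 pairs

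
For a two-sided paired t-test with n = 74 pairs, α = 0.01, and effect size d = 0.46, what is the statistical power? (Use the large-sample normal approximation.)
Power ≈ 0.92

Power calculation (paired t-test, normal approximation):
z_β = d · √n - z_{α/2}
z_β = 0.46 · √74 - 2.576
z_β = 0.46 · 8.602 - 2.576
z_β = 1.381

Power = Φ(z_β) = Φ(1.381) ≈ 0.916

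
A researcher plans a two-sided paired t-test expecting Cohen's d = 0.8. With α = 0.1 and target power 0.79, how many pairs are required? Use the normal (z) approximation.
n = 10 pairs

Sample size formula (paired t-test, normal approximation):
n = ((z_{α/2} + z_β) / d)²

z_{α/2} = 1.645 (for α = 0.1, two-sided)
z_β = 0.806 (for power = 0.79)
d = 0.8

n = ((1.645 + 0.806) / 0.8)²
n = (3.064)²
n ≈ 9.39
Round up to the next whole number: n = 10 pairs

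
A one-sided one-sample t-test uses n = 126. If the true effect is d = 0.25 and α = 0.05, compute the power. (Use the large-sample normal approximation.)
Power ≈ 0.88

Power calculation (one-sample t-test, normal approximation):
z_β = d · √n - z_α
z_β = 0.25 · √126 - 1.645
z_β = 0.25 · 11.225 - 1.645
z_β = 1.161

Power = Φ(z_β) = Φ(1.161) ≈ 0.877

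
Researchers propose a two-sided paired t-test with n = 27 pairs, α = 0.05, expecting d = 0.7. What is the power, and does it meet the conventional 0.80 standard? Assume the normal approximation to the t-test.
Power ≈ 0.95; the study is adequately powered (power ≥ 0.80)

Power calculation (paired t-test, normal approximation):
z_β = d · √n - z_{α/2}
z_β = 0.7 · √27 - 1.960
z_β = 0.7 · 5.196 - 1.960
z_β = 1.677

Power = Φ(z_β) = Φ(1.677) ≈ 0.953

Effect size d = 0.7 is medium by Cohen's convention (0.2/0.5/0.8).

Threshold: power ≥ 0.80 is conventionally adequate.
Power ≈ 0.95 → the study is adequately powered (power ≥ 0.80).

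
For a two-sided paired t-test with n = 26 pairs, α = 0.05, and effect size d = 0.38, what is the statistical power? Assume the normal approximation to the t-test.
Power ≈ 0.49

Power calculation (paired t-test, normal approximation):
z_β = d · √n - z_{α/2}
z_β = 0.38 · √26 - 1.960
z_β = 0.38 · 5.099 - 1.960
z_β = -0.022

Power = Φ(z_β) = Φ(-0.022) ≈ 0.491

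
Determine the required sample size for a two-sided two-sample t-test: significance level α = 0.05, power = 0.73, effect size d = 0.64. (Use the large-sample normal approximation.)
n = 33 per group

Sample size formula (two-sample t-test, normal approximation):
n = 2 · ((z_{α/2} + z_β) / d)²

z_{α/2} = 1.960 (for α = 0.05, two-sided)
z_β = 0.613 (for power = 0.73)
d = 0.64

n = 2 · ((1.960 + 0.613) / 0.64)²
n = 2 · (4.020)²
n ≈ 32.32
Round up to the next whole number: n = 33 per group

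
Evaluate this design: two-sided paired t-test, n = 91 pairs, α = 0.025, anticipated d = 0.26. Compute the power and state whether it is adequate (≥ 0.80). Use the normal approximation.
Power ≈ 0.59; the study is underpowered (power < 0.80)

Power calculation (paired t-test, normal approximation):
z_β = d · √n - z_{α/2}
z_β = 0.26 · √91 - 2.241
z_β = 0.26 · 9.539 - 2.241
z_β = 0.239

Power = Φ(z_β) = Φ(0.239) ≈ 0.594

Effect size d = 0.26 is small by Cohen's convention (0.2/0.5/0.8).

Threshold: power ≥ 0.80 is conventionally adequate.
Power ≈ 0.59 → the study is underpowered (power < 0.80).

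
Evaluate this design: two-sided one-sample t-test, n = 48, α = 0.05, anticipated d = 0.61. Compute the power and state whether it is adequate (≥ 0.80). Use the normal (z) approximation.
Power ≈ 0.99; the study is adequately powered (power ≥ 0.80)

Power calculation (one-sample t-test, normal approximation):
z_β = d · √n - z_{α/2}
z_β = 0.61 · √48 - 1.960
z_β = 0.61 · 6.928 - 1.960
z_β = 2.266

Power = Φ(z_β) = Φ(2.266) ≈ 0.988

Effect size d = 0.61 is medium by Cohen's convention (0.2/0.5/0.8).

Threshold: power ≥ 0.80 is conventionally adequate.
Power ≈ 0.99 → the study is adequately powered (power ≥ 0.80).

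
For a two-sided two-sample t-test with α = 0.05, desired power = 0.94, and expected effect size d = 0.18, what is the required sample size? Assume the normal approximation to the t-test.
n = 763 per group

Sample size formula (two-sample t-test, normal approximation):
n = 2 · ((z_{α/2} + z_β) / d)²

z_{α/2} = 1.960 (for α = 0.05, two-sided)
z_β = 1.555 (for power = 0.94)
d = 0.18

n = 2 · ((1.960 + 1.555) / 0.18)²
n = 2 · (19.528)²
n ≈ 762.69
Round up to the next whole number: n = 763 per group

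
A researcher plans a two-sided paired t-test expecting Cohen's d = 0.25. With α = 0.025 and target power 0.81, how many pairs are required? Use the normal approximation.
n = 156 pairs

Sample size formula (paired t-test, normal approximation):
n = ((z_{α/2} + z_β) / d)²

z_{α/2} = 2.241 (for α = 0.025, two-sided)
z_β = 0.878 (for power = 0.81)
d = 0.25

n = ((2.241 + 0.878) / 0.25)²
n = (12.476)²
n ≈ 155.65
Round up to the next whole number: n = 156 pairs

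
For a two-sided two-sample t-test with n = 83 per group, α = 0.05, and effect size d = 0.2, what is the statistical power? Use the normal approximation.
Power ≈ 0.25

Power calculation (two-sample t-test, normal approximation):
z_β = d · √(n/2) - z_{α/2}
z_β = 0.2 · √(83/2) - 1.960
z_β = 0.2 · 6.442 - 1.960
z_β = -0.672

Power = Φ(z_β) = Φ(-0.672) ≈ 0.251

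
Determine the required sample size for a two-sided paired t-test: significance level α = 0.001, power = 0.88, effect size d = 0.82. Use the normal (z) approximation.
n = 30 pairs

Sample size formula (paired t-test, normal approximation):
n = ((z_{α/2} + z_β) / d)²

z_{α/2} = 3.291 (for α = 0.001, two-sided)
z_β = 1.175 (for power = 0.88)
d = 0.82

n = ((3.291 + 1.175) / 0.82)²
n = (5.446)²
n ≈ 29.66
Round up to the next whole number: n = 30 pairs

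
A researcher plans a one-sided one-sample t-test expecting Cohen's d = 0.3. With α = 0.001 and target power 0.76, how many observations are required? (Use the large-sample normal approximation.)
n = 161

Sample size formula (one-sample t-test, normal approximation):
n = ((z_α + z_β) / d)²

z_α = 3.090 (for α = 0.001, one-sided)
z_β = 0.706 (for power = 0.76)
d = 0.3

n = ((3.090 + 0.706) / 0.3)²
n = (12.653)²
n ≈ 160.10
Round up to the next whole number: n = 161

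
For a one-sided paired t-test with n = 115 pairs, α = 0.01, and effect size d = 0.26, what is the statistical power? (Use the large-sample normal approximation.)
Power ≈ 0.68

Power calculation (paired t-test, normal approximation):
z_β = d · √n - z_α
z_β = 0.26 · √115 - 2.326
z_β = 0.26 · 10.724 - 2.326
z_β = 0.462

Power = Φ(z_β) = Φ(0.462) ≈ 0.678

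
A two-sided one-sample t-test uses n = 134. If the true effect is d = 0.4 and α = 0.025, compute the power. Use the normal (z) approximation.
Power ≈ 0.99

Power calculation (one-sample t-test, normal approximation):
z_β = d · √n - z_{α/2}
z_β = 0.4 · √134 - 2.241
z_β = 0.4 · 11.576 - 2.241
z_β = 2.389

Power = Φ(z_β) = Φ(2.389) ≈ 0.992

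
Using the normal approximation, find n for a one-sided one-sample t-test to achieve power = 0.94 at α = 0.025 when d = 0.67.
n = 28

Sample size formula (one-sample t-test, normal approximation):
n = ((z_α + z_β) / d)²

z_α = 1.960 (for α = 0.025, one-sided)
z_β = 1.555 (for power = 0.94)
d = 0.67

n = ((1.960 + 1.555) / 0.67)²
n = (5.246)²
n ≈ 27.52
Round up to the next whole number: n = 28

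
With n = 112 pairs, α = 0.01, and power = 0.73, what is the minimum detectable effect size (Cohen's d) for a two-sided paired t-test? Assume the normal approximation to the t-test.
d ≈ 0.30

Minimum detectable effect (paired t-test, normal approximation):
d = (z_{α/2} + z_β) / √n
d = (2.576 + 0.613) / √112
d = 3.189 / 10.583
d ≈ 0.30

By Cohen's convention (0.2 small / 0.5 medium / 0.8 large): small effect.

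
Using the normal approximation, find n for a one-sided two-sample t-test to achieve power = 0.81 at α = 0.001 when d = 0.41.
n = 188 per group

Sample size formula (two-sample t-test, normal approximation):
n = 2 · ((z_α + z_β) / d)²

z_α = 3.090 (for α = 0.001, one-sided)
z_β = 0.878 (for power = 0.81)
d = 0.41

n = 2 · ((3.090 + 0.878) / 0.41)²
n = 2 · (9.678)²
n ≈ 187.33
Round up to the next whole number: n = 188 per group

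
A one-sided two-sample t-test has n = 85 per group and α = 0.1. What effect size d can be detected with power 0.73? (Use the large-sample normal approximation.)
d ≈ 0.29

Minimum detectable effect (two-sample t-test, normal approximation):
d = (z_α + z_β) / √(n/2)
d = (1.282 + 0.613) / √(85/2)
d = 1.894 / 6.519
d ≈ 0.29

By Cohen's convention (0.2 small / 0.5 medium / 0.8 large): small effect.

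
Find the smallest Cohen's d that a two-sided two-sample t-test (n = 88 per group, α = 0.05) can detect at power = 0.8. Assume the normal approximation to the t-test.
d ≈ 0.42

Minimum detectable effect (two-sample t-test, normal approximation):
d = (z_{α/2} + z_β) / √(n/2)
d = (1.960 + 0.842) / √(88/2)
d = 2.802 / 6.633
d ≈ 0.42

By Cohen's convention (0.2 small / 0.5 medium / 0.8 large): small effect.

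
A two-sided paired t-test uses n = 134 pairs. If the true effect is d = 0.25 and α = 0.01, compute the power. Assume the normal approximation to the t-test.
Power ≈ 0.62

Power calculation (paired t-test, normal approximation):
z_β = d · √n - z_{α/2}
z_β = 0.25 · √134 - 2.576
z_β = 0.25 · 11.576 - 2.576
z_β = 0.318

Power = Φ(z_β) = Φ(0.318) ≈ 0.625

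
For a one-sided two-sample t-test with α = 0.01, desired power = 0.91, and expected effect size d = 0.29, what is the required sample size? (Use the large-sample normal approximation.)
n = 320 per group

Sample size formula (two-sample t-test, normal approximation):
n = 2 · ((z_α + z_β) / d)²

z_α = 2.326 (for α = 0.01, one-sided)
z_β = 1.341 (for power = 0.91)
d = 0.29

n = 2 · ((2.326 + 1.341) / 0.29)²
n = 2 · (12.645)²
n ≈ 319.79
Round up to the next whole number: n = 320 per group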